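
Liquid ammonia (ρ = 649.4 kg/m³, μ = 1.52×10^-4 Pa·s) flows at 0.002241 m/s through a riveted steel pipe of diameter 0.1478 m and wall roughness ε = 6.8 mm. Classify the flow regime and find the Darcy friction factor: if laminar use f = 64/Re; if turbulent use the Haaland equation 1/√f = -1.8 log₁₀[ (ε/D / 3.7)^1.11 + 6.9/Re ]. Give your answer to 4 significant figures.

Re = ρVD/μ = 649.4·0.002241·0.1478/0.000152 = 1415.
Re < 2300 → laminar, so f = 64/Re = 0.04523 (roughness is irrelevant in laminar flow).

f ≈ 0.04523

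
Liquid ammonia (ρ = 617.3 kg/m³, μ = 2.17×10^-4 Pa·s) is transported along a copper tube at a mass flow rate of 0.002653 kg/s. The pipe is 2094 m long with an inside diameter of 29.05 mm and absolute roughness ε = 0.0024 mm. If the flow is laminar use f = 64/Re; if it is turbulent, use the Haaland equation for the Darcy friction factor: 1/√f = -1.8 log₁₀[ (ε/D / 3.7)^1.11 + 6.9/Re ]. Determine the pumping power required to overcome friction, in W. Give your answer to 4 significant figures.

A = πD²/4 = π(0.02905)²/4 = 0.0006628 m²; mean velocity V = ṁ/(ρA) = 0.002653/(617.3 · 0.0006628) = 0.006484 m/s.
Reynolds number Re = ρVD/μ = 617.3 · 0.006484 · 0.02905 / 0.000217 = 535.8.
Re < 2300 → laminar flow, so f = 64/Re = 64/535.8 = 0.1194 (the turbulent correlation is not needed).
Darcy-Weisbach: ΔP = f(L/D)(ρV²/2) = 0.1194·(2094/0.02905)·(617.3·0.006484²/2) = 0.1194·7.208e+04·0.01298 = 111.7 Pa.
Q = ṁ/ρ = 0.002653/617.3 = 4.298e-06 m³/s.
Pumping power P = QΔP = 4.298e-06·111.7 = 4.8017×10^-4 W = 4.802×10^-4 W.

P ≈ 4.802×10^-4 W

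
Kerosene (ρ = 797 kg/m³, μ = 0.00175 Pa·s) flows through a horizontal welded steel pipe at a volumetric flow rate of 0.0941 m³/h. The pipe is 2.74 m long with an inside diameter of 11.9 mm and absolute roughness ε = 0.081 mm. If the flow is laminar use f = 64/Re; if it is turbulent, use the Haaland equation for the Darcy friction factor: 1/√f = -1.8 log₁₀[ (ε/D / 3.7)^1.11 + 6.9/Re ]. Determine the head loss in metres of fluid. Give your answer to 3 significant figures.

Q = 0.0941 m³/h = 0.0941/3600 = 2.614e-05 m³/s.
Cross-sectional area A = πD²/4 = π(0.0119)²/4 = 0.0001112 m²; mean velocity V = Q/A = 2.614e-05/0.0001112 = 0.235 m/s.
Reynolds number Re = ρVD/μ = 797 · 0.235 · 0.0119 / 0.00175 = 1274.
Re < 2300 → laminar flow, so f = 64/Re = 64/1274 = 0.05025 (the turbulent correlation is not needed).
Darcy-Weisbach: ΔP = f(L/D)(ρV²/2) = 0.05025·(2.74/0.0119)·(797·0.235²/2) = 0.05025·230.3·22.01 = 254.7 Pa.
Head loss h_f = ΔP/(ρg) = 254.7/(797·9.81) = 0.0326 m.

h_f ≈ 0.0326 m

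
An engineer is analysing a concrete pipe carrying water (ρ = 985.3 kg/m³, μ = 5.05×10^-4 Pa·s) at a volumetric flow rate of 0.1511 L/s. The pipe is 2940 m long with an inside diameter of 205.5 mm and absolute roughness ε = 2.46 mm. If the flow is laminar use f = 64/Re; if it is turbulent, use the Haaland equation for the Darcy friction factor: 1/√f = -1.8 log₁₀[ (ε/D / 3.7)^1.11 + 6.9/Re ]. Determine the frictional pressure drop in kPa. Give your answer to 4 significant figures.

Q = 0.1511 L/s = 0.1511/1000 = 0.0001511 m³/s.
Cross-sectional area A = πD²/4 = π(0.2055)²/4 = 0.03317 m²; mean velocity V = Q/A = 0.0001511/0.03317 = 0.004556 m/s.
Reynolds number Re = ρVD/μ = 985.3 · 0.004556 · 0.2055 / 0.000505 = 1827.
Re < 2300 → laminar flow, so f = 64/Re = 64/1827 = 0.03504 (the turbulent correlation is not needed).
Darcy-Weisbach: ΔP = f(L/D)(ρV²/2) = 0.03504·(2940/0.2055)·(985.3·0.004556²/2) = 0.03504·1.431e+04·0.01022 = 5.125 Pa.
ΔP = 5.125 Pa = 0.005125 kPa.

ΔP ≈ 0.005125 kPa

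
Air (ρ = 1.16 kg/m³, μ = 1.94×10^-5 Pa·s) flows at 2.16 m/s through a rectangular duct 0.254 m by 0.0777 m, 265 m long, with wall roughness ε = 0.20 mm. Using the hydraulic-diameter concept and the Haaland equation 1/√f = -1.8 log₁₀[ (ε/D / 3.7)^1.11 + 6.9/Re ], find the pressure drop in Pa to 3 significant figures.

ΔP ≈ 183 Pa

Hydraulic diameter D_h = 4A/P = 4·(0.254·0.0777)/(2·(0.254+0.0777)) = 0.07894/0.6634 = 0.119 m.
Re = ρVD_h/μ = 1.16·2.16·0.119/1.94e-05 = 1.537e+04.
ε/D_h = 0.0002/0.119 = 0.00168; Haaland gives 1/√f = -1.8 log₁₀[0.000195+0.000449] = 5.744, so f = 0.03031.
ΔP = f(L/D_h)(ρV²/2) = 0.03031·265/0.119·2.706 = 182.6 Pa.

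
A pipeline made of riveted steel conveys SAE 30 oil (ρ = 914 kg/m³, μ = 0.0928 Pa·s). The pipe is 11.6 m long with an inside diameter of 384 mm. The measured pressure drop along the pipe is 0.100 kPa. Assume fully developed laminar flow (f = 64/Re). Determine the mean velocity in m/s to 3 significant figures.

V ≈ 0.428 m/s

For laminar flow, f = 64/Re with Re = ρVD/μ, so Darcy-Weisbach reduces to ΔP = 32μLV/D². Solving for V: V = ΔP·D²/(32μL) = 100·(0.384)²/(32·0.0928·11.6) = 0.4281 m/s.
Check: Re = ρVD/μ = 914·0.4281·0.384/0.0928 = 1619 < 2300, so the laminar assumption holds.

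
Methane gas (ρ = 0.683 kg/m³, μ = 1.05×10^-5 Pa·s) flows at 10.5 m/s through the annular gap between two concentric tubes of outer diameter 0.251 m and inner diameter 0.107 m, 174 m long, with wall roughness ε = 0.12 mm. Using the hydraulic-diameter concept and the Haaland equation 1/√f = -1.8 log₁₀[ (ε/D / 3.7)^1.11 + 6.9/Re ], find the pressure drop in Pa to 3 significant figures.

Hydraulic diameter D_h = 4A/P = D_o - D_i = 0.251 - 0.107 = 0.144 m.
Re = ρVD_h/μ = 0.683·10.5·0.144/1.05e-05 = 9.835e+04.
ε/D_h = 0.00012/0.144 = 0.000833; Haaland gives 1/√f = -1.8 log₁₀[8.94e-05+7.02e-05] = 6.835, so f = 0.02141.
ΔP = f(L/D_h)(ρV²/2) = 0.02141·174/0.144·37.65 = 973.9 Pa.

ΔP ≈ 974 Pa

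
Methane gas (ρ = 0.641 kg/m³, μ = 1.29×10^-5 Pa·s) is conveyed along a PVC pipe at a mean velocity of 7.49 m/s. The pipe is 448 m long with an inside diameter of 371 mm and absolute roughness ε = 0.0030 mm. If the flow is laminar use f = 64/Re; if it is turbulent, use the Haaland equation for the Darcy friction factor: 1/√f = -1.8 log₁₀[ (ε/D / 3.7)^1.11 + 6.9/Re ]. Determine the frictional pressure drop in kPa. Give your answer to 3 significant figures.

Reynolds number Re = ρVD/μ = 0.641 · 7.49 · 0.371 / 1.29e-05 = 1.381e+05.
Re > 4000 → turbulent. Relative roughness ε/D = 3e-06/0.371 = 8.09e-06. Haaland: 1/√f = -1.8 log₁₀[(8.09e-06/3.7)^1.11 + 6.9/1.381e+05] = -1.8 log₁₀[5.21e-07 + 5e-05] = 7.734, so f = 0.01672.
Darcy-Weisbach: ΔP = f(L/D)(ρV²/2) = 0.01672·(448/0.371)·(0.641·7.49²/2) = 0.01672·1208·17.98 = 363 Pa.
ΔP = 363 Pa = 0.363 kPa.

ΔP ≈ 0.363 kPa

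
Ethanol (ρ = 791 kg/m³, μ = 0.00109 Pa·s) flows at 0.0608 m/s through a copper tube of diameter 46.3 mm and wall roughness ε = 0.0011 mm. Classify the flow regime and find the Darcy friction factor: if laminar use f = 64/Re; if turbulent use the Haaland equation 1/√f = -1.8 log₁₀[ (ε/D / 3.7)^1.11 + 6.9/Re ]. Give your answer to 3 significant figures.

f ≈ 0.0313

Re = ρVD/μ = 791·0.0608·0.0463/0.00109 = 2043.
Re < 2300 → laminar, so f = 64/Re = 0.03133 (roughness is irrelevant in laminar flow).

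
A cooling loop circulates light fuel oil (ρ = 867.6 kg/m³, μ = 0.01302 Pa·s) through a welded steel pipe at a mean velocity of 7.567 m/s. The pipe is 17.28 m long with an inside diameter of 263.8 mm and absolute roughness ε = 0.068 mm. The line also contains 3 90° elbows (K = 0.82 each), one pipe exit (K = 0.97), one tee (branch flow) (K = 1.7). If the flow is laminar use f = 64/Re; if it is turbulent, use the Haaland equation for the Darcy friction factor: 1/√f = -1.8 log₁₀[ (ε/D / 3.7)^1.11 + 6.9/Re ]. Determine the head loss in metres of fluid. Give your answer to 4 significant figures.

Reynolds number Re = ρVD/μ = 867.6 · 7.567 · 0.2638 / 0.013 = 1.33e+05.
Re > 4000 → turbulent. Relative roughness ε/D = 6.8e-05/0.2638 = 0.000258. Haaland: 1/√f = -1.8 log₁₀[(0.000258/3.7)^1.11 + 6.9/1.33e+05] = -1.8 log₁₀[2.43e-05 + 5.19e-05] = 7.413, so f = 0.0182.
Total minor-loss coefficient ΣK = 3·0.82 + 1·0.97 + 1·1.7 = 5.13.
ΔP = [f·L/D + ΣK]·(ρV²/2) = [0.0182·17.28/0.2638 + 5.13]·(867.6·7.567²/2) = [1.192 + 5.13]·2.484e+04 = 1.57e+05 Pa.
Head loss h_f = ΔP/(ρg) = 1.57e+05/(867.6·9.81) = 18.45 m.

h_f ≈ 18.45 m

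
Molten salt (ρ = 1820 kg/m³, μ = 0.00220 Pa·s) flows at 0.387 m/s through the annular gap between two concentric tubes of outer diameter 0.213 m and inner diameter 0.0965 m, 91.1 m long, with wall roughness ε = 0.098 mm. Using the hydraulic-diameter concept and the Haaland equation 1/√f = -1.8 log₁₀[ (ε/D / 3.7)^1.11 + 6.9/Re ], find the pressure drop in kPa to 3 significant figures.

Hydraulic diameter D_h = 4A/P = D_o - D_i = 0.213 - 0.0965 = 0.1165 m.
Re = ρVD_h/μ = 1820·0.387·0.1165/0.0022 = 3.73e+04.
ε/D_h = 9.8e-05/0.1165 = 0.000841; Haaland gives 1/√f = -1.8 log₁₀[9.04e-05+0.000185] = 6.408, so f = 0.02435.
ΔP = f(L/D_h)(ρV²/2) = 0.02435·91.1/0.1165·136.3 = 2595 Pa.
ΔP = 2.60 kPa.

ΔP ≈ 2.60 kPa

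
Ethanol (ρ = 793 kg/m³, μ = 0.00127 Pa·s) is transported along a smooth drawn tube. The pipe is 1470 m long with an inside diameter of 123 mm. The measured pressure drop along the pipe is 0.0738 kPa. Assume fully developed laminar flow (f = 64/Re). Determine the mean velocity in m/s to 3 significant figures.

For laminar flow, f = 64/Re with Re = ρVD/μ, so Darcy-Weisbach reduces to ΔP = 32μLV/D². Solving for V: V = ΔP·D²/(32μL) = 73.8·(0.123)²/(32·0.00127·1470) = 0.01869 m/s.
Check: Re = ρVD/μ = 793·0.01869·0.123/0.00127 = 1435 < 2300, so the laminar assumption holds.

V ≈ 0.0187 m/s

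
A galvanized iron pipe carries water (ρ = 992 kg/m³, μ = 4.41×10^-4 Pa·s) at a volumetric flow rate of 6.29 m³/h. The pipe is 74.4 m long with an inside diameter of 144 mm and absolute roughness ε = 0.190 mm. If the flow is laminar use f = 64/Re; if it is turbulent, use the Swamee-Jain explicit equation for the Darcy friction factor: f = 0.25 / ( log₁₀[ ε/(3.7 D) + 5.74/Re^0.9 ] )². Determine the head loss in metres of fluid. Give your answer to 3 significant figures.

Q = 6.29 m³/h = 6.29/3600 = 0.001747 m³/s.
Cross-sectional area A = πD²/4 = π(0.144)²/4 = 0.01629 m²; mean velocity V = Q/A = 0.001747/0.01629 = 0.1073 m/s.
Reynolds number Re = ρVD/μ = 992 · 0.1073 · 0.144 / 0.000441 = 3.475e+04.
Re > 4000 → turbulent. Relative roughness ε/D = 0.00019/0.144 = 0.00132. Swamee-Jain: f = 0.25/(log₁₀[0.00132/3.7 + 5.74/3.475e+04^0.9])² = 0.25/(log₁₀[0.000357 + 0.00047])² = 0.25/(-3.083)² = 0.02631.
Darcy-Weisbach: ΔP = f(L/D)(ρV²/2) = 0.02631·(74.4/0.144)·(992·0.1073²/2) = 0.02631·516.7·5.709 = 77.59 Pa.
Head loss h_f = ΔP/(ρg) = 77.59/(992·9.81) = 0.00797 m.

h_f ≈ 0.00797 m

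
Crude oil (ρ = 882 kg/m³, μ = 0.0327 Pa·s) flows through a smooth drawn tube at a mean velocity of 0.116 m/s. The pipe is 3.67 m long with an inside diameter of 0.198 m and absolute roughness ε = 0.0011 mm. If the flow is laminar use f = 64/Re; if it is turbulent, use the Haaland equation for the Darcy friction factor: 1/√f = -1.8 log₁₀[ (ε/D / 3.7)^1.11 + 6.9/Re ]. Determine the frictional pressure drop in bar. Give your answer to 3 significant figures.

ΔP ≈ 1.14×10^-4 bar

Reynolds number Re = ρVD/μ = 882 · 0.116 · 0.198 / 0.0327 = 619.5.
Re < 2300 → laminar flow, so f = 64/Re = 64/619.5 = 0.1033 (the turbulent correlation is not needed).
Darcy-Weisbach: ΔP = f(L/D)(ρV²/2) = 0.1033·(3.67/0.198)·(882·0.116²/2) = 0.1033·18.54·5.934 = 11.36 Pa.
ΔP = 11.36 Pa = 1.14×10^-4 bar.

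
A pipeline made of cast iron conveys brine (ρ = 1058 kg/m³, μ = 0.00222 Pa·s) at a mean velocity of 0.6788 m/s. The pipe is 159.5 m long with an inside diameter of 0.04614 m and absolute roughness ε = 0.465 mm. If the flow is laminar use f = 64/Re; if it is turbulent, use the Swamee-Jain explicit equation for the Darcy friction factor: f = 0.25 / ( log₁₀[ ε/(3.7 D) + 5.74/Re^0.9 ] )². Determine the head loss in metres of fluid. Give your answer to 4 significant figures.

Reynolds number Re = ρVD/μ = 1058 · 0.6788 · 0.04614 / 0.00222 = 1.493e+04.
Re > 4000 → turbulent. Relative roughness ε/D = 0.000465/0.04614 = 0.0101. Swamee-Jain: f = 0.25/(log₁₀[0.0101/3.7 + 5.74/1.493e+04^0.9])² = 0.25/(log₁₀[0.00272 + 0.00101])² = 0.25/(-2.428)² = 0.04239.
Darcy-Weisbach: ΔP = f(L/D)(ρV²/2) = 0.04239·(159.5/0.04614)·(1058·0.6788²/2) = 0.04239·3457·243.7 = 3.572e+04 Pa.
Head loss h_f = ΔP/(ρg) = 3.572e+04/(1058·9.81) = 3.442 m.

h_f ≈ 3.442 m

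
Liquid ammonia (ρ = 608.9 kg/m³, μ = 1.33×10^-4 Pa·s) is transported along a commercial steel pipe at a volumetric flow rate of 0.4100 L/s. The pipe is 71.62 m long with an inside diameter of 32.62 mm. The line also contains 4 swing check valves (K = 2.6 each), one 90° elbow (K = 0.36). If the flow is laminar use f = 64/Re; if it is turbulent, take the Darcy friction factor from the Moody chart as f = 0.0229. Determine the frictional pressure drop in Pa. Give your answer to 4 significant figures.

Q = 0.4100 L/s = 0.4100/1000 = 0.00041 m³/s.
Cross-sectional area A = πD²/4 = π(0.03262)²/4 = 0.0008357 m²; mean velocity V = Q/A = 0.00041/0.0008357 = 0.4906 m/s.
Reynolds number Re = ρVD/μ = 608.9 · 0.4906 · 0.03262 / 0.000133 = 7.327e+04.
Re > 4000 → turbulent; use the Moody-chart value f = 0.0229.
Total minor-loss coefficient ΣK = 4·2.6 + 1·0.36 = 10.8.
ΔP = [f·L/D + ΣK]·(ρV²/2) = [0.0229·71.62/0.03262 + 10.8]·(608.9·0.4906²/2) = [50.28 + 10.8]·73.28 = 4473 Pa.

ΔP ≈ 4473 Pa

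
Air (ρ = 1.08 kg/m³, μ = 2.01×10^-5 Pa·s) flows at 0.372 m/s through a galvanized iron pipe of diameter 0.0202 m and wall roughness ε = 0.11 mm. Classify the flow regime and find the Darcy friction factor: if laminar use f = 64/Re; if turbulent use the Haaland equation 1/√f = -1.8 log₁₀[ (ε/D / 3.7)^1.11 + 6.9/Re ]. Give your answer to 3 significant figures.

f ≈ 0.159

Re = ρVD/μ = 1.08·0.372·0.0202/2.01e-05 = 403.8.
Re < 2300 → laminar, so f = 64/Re = 0.1585 (roughness is irrelevant in laminar flow).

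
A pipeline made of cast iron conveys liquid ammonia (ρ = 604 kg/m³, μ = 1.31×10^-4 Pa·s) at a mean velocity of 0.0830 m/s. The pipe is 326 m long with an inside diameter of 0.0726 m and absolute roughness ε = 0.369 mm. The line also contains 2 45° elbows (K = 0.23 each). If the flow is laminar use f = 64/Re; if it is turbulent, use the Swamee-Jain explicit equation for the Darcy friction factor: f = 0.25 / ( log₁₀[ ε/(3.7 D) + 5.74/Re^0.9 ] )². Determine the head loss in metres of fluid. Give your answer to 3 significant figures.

h_f ≈ 0.0538 m

Reynolds number Re = ρVD/μ = 604 · 0.083 · 0.0726 / 0.000131 = 2.778e+04.
Re > 4000 → turbulent. Relative roughness ε/D = 0.000369/0.0726 = 0.00508. Swamee-Jain: f = 0.25/(log₁₀[0.00508/3.7 + 5.74/2.778e+04^0.9])² = 0.25/(log₁₀[0.00137 + 0.000575])² = 0.25/(-2.71)² = 0.03403.
Total minor-loss coefficient ΣK = 2·0.23 = 0.46.
ΔP = [f·L/D + ΣK]·(ρV²/2) = [0.03403·326/0.0726 + 0.46]·(604·0.083²/2) = [152.8 + 0.46]·2.08 = 318.9 Pa.
Head loss h_f = ΔP/(ρg) = 318.9/(604·9.81) = 0.0538 m.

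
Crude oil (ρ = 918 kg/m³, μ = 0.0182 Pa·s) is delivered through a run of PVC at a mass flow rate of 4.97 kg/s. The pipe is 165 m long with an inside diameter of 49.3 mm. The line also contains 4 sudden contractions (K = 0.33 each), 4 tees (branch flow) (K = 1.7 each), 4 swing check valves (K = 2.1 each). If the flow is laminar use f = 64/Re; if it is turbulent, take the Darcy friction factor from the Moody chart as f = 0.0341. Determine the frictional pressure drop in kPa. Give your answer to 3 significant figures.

ΔP ≈ 482 kPa

A = πD²/4 = π(0.0493)²/4 = 0.001909 m²; mean velocity V = ṁ/(ρA) = 4.97/(918 · 0.001909) = 2.836 m/s.
Reynolds number Re = ρVD/μ = 918 · 2.836 · 0.0493 / 0.0182 = 7053.
Re > 4000 → turbulent; use the Moody-chart value f = 0.0341.
Total minor-loss coefficient ΣK = 4·0.33 + 4·1.7 + 4·2.1 = 16.5.
ΔP = [f·L/D + ΣK]·(ρV²/2) = [0.0341·165/0.0493 + 16.5]·(918·2.836²/2) = [114.1 + 16.5]·3692 = 4.824e+05 Pa.
ΔP = 4.824e+05 Pa = 482 kPa.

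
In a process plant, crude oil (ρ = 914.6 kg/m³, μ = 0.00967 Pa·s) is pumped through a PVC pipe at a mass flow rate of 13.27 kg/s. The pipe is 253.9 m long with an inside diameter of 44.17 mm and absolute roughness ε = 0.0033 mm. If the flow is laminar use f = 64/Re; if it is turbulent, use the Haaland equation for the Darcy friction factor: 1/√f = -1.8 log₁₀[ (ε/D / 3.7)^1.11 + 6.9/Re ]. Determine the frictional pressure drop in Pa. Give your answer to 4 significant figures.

A = πD²/4 = π(0.04417)²/4 = 0.001532 m²; mean velocity V = ṁ/(ρA) = 13.27/(914.6 · 0.001532) = 9.469 m/s.
Reynolds number Re = ρVD/μ = 914.6 · 9.469 · 0.04417 / 0.00967 = 3.956e+04.
Re > 4000 → turbulent. Relative roughness ε/D = 3.3e-06/0.04417 = 7.47e-05. Haaland: 1/√f = -1.8 log₁₀[(7.47e-05/3.7)^1.11 + 6.9/3.956e+04] = -1.8 log₁₀[6.15e-06 + 0.000174] = 6.738, so f = 0.02203.
Darcy-Weisbach: ΔP = f(L/D)(ρV²/2) = 0.02203·(253.9/0.04417)·(914.6·9.469²/2) = 0.02203·5748·4.1e+04 = 5.191e+06 Pa.

ΔP ≈ 5191000 Pa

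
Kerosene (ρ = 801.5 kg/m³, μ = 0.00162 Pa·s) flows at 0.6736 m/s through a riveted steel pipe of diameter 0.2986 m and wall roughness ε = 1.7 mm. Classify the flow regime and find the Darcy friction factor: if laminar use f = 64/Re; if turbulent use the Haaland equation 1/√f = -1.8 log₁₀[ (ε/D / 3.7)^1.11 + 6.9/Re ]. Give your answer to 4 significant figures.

Re = ρVD/μ = 801.5·0.6736·0.2986/0.00162 = 9.951e+04.
Re > 4000 → turbulent. ε/D = 0.0017/0.2986 = 0.00569; Haaland: 1/√f = -1.8 log₁₀[0.000755 + 6.93e-05] = 5.551, so f = 0.03245.

f ≈ 0.03245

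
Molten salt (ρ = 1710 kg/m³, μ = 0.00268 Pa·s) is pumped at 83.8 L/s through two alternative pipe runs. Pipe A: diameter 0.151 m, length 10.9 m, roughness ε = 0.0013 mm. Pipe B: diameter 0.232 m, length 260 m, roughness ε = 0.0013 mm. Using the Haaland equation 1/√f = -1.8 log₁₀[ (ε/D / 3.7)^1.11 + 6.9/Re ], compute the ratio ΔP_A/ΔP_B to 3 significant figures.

Pipe A: V = Q/A = 0.0838/0.01791 = 4.68 m/s; Re = 4.509e+05; ε/D = 8.61e-06; Haaland → f = 0.0134; ΔP_A = f(L/D)(ρV²/2) = 1.811e+04 Pa.
Pipe B: V = Q/A = 0.0838/0.04227 = 1.982 m/s; Re = 2.934e+05; ε/D = 5.6e-06; Haaland → f = 0.01445; ΔP_B = f(L/D)(ρV²/2) = 5.439e+04 Pa.
ΔP_A/ΔP_B = 1.811e+04/5.439e+04 = 0.333.

ΔP_A/ΔP_B ≈ 0.333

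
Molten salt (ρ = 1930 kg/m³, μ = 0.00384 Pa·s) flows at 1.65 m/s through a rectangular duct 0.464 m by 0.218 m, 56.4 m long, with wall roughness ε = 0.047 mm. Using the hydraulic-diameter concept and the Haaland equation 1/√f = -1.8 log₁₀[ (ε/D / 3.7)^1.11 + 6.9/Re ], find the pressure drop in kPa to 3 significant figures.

ΔP ≈ 8.06 kPa

Hydraulic diameter D_h = 4A/P = 4·(0.464·0.218)/(2·(0.464+0.218)) = 0.4046/1.364 = 0.2966 m.
Re = ρVD_h/μ = 1930·1.65·0.2966/0.00384 = 2.46e+05.
ε/D_h = 4.7e-05/0.2966 = 0.000158; Haaland gives 1/√f = -1.8 log₁₀[1.42e-05+2.8e-05] = 7.874, so f = 0.01613.
ΔP = f(L/D_h)(ρV²/2) = 0.01613·56.4/0.2966·2627 = 8056 Pa.
ΔP = 8.06 kPa.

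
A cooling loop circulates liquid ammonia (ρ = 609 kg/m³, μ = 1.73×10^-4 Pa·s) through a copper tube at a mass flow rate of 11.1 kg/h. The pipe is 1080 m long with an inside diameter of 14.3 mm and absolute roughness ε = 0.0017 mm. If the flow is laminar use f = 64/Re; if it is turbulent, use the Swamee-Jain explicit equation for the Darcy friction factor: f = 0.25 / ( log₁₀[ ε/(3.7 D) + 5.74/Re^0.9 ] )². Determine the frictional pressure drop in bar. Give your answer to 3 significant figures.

ṁ = 11.1 kg/h = 11.1/3600 = 0.003083 kg/s.
A = πD²/4 = π(0.0143)²/4 = 0.0001606 m²; mean velocity V = ṁ/(ρA) = 0.003083/(609 · 0.0001606) = 0.03152 m/s.
Reynolds number Re = ρVD/μ = 609 · 0.03152 · 0.0143 / 0.000173 = 1587.
Re < 2300 → laminar flow, so f = 64/Re = 64/1587 = 0.04033 (the turbulent correlation is not needed).
Darcy-Weisbach: ΔP = f(L/D)(ρV²/2) = 0.04033·(1080/0.0143)·(609·0.03152²/2) = 0.04033·7.552e+04·0.3026 = 921.7 Pa.
ΔP = 921.7 Pa = 0.00922 bar.

ΔP ≈ 0.00922 bar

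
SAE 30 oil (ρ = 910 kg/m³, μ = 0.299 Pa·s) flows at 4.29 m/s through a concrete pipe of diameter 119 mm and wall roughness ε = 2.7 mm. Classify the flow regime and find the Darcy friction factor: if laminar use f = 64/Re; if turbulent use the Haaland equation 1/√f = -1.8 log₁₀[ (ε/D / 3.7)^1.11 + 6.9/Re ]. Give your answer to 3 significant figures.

Re = ρVD/μ = 910·4.29·0.119/0.299 = 1554.
Re < 2300 → laminar, so f = 64/Re = 0.04119 (roughness is irrelevant in laminar flow).

f ≈ 0.0412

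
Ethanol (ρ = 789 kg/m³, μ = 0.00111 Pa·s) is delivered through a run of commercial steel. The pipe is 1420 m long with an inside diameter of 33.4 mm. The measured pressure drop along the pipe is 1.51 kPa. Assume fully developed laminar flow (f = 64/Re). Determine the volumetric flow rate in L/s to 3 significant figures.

For laminar flow, f = 64/Re with Re = ρVD/μ, so Darcy-Weisbach reduces to ΔP = 32μLV/D². Solving for V: V = ΔP·D²/(32μL) = 1510·(0.0334)²/(32·0.00111·1420) = 0.0334 m/s.
Check: Re = ρVD/μ = 789·0.0334·0.0334/0.00111 = 792.9 < 2300, so the laminar assumption holds.
Q = V·A = 0.0334·(π/4·0.0334²) = 2.926e-05 m³/s = 0.0293 L/s.

Q ≈ 0.0293 L/s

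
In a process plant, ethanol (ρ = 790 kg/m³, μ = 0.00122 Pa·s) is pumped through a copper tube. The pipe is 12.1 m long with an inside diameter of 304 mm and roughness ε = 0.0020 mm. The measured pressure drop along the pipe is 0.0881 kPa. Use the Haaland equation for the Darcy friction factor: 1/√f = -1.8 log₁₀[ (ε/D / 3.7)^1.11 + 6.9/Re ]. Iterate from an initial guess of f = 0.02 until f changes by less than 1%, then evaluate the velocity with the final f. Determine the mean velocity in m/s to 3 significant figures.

V ≈ 0.567 m/s

Rearranging Darcy-Weisbach: V = √(2·ΔP·D/(f·L·ρ)). With ε/D = 2e-06/0.304 = 6.58e-06, iterate starting from f = 0.02:
  f = 0.02 → V = √(2·88.1·0.304/(0.02·12.1·790)) = 0.5293 m/s; Re = ρVD/μ = 1.042e+05; f → 0.0177
  f = 0.0177 → V = 0.5627 m/s; Re = 1.108e+05; f → 0.01747
  f = 0.01747 → V = 0.5663 m/s; Re = 1.115e+05; f → 0.01745
Converged (Δf/f < 1%). With the final f = 0.01745: V = √(2·88.1·0.304/(0.01745·12.1·790)) = 0.5667 m/s.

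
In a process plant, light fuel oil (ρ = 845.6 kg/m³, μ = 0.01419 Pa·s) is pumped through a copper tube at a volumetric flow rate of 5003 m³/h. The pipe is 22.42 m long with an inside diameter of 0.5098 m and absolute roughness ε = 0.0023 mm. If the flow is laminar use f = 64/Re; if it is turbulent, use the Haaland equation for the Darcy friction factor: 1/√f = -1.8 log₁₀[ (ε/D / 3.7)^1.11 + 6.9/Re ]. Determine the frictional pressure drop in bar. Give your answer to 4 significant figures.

Q = 5003 m³/h = 5003/3600 = 1.39 m³/s.
Cross-sectional area A = πD²/4 = π(0.5098)²/4 = 0.2041 m²; mean velocity V = Q/A = 1.39/0.2041 = 6.808 m/s.
Reynolds number Re = ρVD/μ = 845.6 · 6.808 · 0.5098 / 0.0142 = 2.068e+05.
Re > 4000 → turbulent. Relative roughness ε/D = 2.3e-06/0.5098 = 4.51e-06. Haaland: 1/√f = -1.8 log₁₀[(4.51e-06/3.7)^1.11 + 6.9/2.068e+05] = -1.8 log₁₀[2.73e-07 + 3.34e-05] = 8.052, so f = 0.01542.
Darcy-Weisbach: ΔP = f(L/D)(ρV²/2) = 0.01542·(22.42/0.5098)·(845.6·6.808²/2) = 0.01542·43.98·1.96e+04 = 1.329e+04 Pa.
ΔP = 1.329e+04 Pa = 0.1329 bar.

ΔP ≈ 0.1329 bar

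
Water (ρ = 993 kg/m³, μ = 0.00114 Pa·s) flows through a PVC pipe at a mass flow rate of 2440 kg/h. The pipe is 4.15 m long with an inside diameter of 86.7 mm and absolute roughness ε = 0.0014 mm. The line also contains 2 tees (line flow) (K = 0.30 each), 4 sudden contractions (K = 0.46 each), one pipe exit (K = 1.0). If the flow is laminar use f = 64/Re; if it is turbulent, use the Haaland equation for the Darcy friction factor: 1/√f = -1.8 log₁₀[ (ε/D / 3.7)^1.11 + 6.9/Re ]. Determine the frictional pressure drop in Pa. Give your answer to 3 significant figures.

ṁ = 2440 kg/h = 2440/3600 = 0.6778 kg/s.
A = πD²/4 = π(0.0867)²/4 = 0.005904 m²; mean velocity V = ṁ/(ρA) = 0.6778/(993 · 0.005904) = 0.1156 m/s.
Reynolds number Re = ρVD/μ = 993 · 0.1156 · 0.0867 / 0.00114 = 8731.
Re > 4000 → turbulent. Relative roughness ε/D = 1.4e-06/0.0867 = 1.61e-05. Haaland: 1/√f = -1.8 log₁₀[(1.61e-05/3.7)^1.11 + 6.9/8731] = -1.8 log₁₀[1.12e-06 + 0.00079] = 5.583, so f = 0.03208.
Total minor-loss coefficient ΣK = 2·0.3 + 4·0.46 + 1·1 = 3.44.
ΔP = [f·L/D + ΣK]·(ρV²/2) = [0.03208·4.15/0.0867 + 3.44]·(993·0.1156²/2) = [1.536 + 3.44]·6.637 = 33.02 Pa.

ΔP ≈ 33.0 Pa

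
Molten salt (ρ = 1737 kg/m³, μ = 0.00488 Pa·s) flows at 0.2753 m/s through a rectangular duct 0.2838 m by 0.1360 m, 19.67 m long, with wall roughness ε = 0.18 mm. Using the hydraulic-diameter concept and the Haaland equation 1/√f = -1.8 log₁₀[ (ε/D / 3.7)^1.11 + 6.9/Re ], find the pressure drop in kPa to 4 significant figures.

Hydraulic diameter D_h = 4A/P = 4·(0.2838·0.136)/(2·(0.2838+0.136)) = 0.1544/0.8396 = 0.1839 m.
Re = ρVD_h/μ = 1737·0.2753·0.1839/0.00488 = 1.802e+04.
ε/D_h = 0.00018/0.1839 = 0.000979; Haaland gives 1/√f = -1.8 log₁₀[0.000107+0.000383] = 5.958, so f = 0.02817.
ΔP = f(L/D_h)(ρV²/2) = 0.02817·19.67/0.1839·65.82 = 198.4 Pa.
ΔP = 0.1984 kPa.

ΔP ≈ 0.1984 kPa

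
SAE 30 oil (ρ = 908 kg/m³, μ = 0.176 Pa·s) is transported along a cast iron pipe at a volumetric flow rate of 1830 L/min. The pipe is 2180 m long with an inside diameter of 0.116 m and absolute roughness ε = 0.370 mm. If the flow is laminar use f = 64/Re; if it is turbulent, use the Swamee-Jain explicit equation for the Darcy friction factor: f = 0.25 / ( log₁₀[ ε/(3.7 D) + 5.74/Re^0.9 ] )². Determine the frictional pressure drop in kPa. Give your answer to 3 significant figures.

Q = 1830 L/min = 1830/60000 = 0.0305 m³/s.
Cross-sectional area A = πD²/4 = π(0.116)²/4 = 0.01057 m²; mean velocity V = Q/A = 0.0305/0.01057 = 2.886 m/s.
Reynolds number Re = ρVD/μ = 908 · 2.886 · 0.116 / 0.176 = 1727.
Re < 2300 → laminar flow, so f = 64/Re = 64/1727 = 0.03706 (the turbulent correlation is not needed).
Darcy-Weisbach: ΔP = f(L/D)(ρV²/2) = 0.03706·(2180/0.116)·(908·2.886²/2) = 0.03706·1.879e+04·3781 = 2.633e+06 Pa.
ΔP = 2.633e+06 Pa = 2630 kPa.

ΔP ≈ 2630 kPa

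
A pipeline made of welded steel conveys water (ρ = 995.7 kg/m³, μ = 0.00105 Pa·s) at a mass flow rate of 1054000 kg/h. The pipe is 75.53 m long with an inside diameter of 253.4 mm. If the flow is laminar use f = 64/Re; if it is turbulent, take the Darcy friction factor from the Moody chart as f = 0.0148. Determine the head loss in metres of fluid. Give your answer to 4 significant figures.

ṁ = 1054000 kg/h = 1054000/3600 = 292.8 kg/s.
A = πD²/4 = π(0.2534)²/4 = 0.05043 m²; mean velocity V = ṁ/(ρA) = 292.8/(995.7 · 0.05043) = 5.831 m/s.
Reynolds number Re = ρVD/μ = 995.7 · 5.831 · 0.2534 / 0.00105 = 1.401e+06.
Re > 4000 → turbulent; use the Moody-chart value f = 0.0148.
Darcy-Weisbach: ΔP = f(L/D)(ρV²/2) = 0.0148·(75.53/0.2534)·(995.7·5.831²/2) = 0.0148·298.1·1.692e+04 = 7.466e+04 Pa.
Head loss h_f = ΔP/(ρg) = 7.466e+04/(995.7·9.81) = 7.643 m.

h_f ≈ 7.643 m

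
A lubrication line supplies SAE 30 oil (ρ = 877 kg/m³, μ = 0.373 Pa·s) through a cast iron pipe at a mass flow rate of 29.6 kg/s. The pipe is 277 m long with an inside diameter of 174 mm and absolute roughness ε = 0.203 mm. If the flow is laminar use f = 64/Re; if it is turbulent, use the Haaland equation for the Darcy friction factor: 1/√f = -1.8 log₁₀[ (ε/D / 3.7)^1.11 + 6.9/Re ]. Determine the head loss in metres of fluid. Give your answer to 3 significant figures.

A = πD²/4 = π(0.174)²/4 = 0.02378 m²; mean velocity V = ṁ/(ρA) = 29.6/(877 · 0.02378) = 1.419 m/s.
Reynolds number Re = ρVD/μ = 877 · 1.419 · 0.174 / 0.373 = 580.7.
Re < 2300 → laminar flow, so f = 64/Re = 64/580.7 = 0.1102 (the turbulent correlation is not needed).
Darcy-Weisbach: ΔP = f(L/D)(ρV²/2) = 0.1102·(277/0.174)·(877·1.419²/2) = 0.1102·1592·883.4 = 1.55e+05 Pa.
Head loss h_f = ΔP/(ρg) = 1.55e+05/(877·9.81) = 18.0 m.

h_f ≈ 18.0 m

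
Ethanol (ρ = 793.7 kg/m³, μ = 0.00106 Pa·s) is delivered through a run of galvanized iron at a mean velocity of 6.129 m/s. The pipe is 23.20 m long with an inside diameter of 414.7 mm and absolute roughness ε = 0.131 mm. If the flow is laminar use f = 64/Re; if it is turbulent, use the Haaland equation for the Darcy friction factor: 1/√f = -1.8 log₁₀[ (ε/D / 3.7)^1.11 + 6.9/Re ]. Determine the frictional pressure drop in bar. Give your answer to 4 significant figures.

ΔP ≈ 0.1290 bar

Reynolds number Re = ρVD/μ = 793.7 · 6.129 · 0.4147 / 0.00106 = 1.903e+06.
Re > 4000 → turbulent. Relative roughness ε/D = 0.000131/0.4147 = 0.000316. Haaland: 1/√f = -1.8 log₁₀[(0.000316/3.7)^1.11 + 6.9/1.903e+06] = -1.8 log₁₀[3.05e-05 + 3.63e-06] = 8.041, so f = 0.01546.
Darcy-Weisbach: ΔP = f(L/D)(ρV²/2) = 0.01546·(23.2/0.4147)·(793.7·6.129²/2) = 0.01546·55.94·1.491e+04 = 1.29e+04 Pa.
ΔP = 1.29e+04 Pa = 0.1290 bar.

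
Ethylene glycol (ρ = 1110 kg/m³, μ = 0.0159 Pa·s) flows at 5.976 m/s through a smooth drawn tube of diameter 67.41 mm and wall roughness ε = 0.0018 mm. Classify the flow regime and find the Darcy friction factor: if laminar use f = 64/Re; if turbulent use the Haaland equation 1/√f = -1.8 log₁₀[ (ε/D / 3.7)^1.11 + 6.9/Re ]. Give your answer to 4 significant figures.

Re = ρVD/μ = 1110·5.976·0.06741/0.0159 = 2.812e+04.
Re > 4000 → turbulent. ε/D = 1.8e-06/0.06741 = 2.67e-05; Haaland: 1/√f = -1.8 log₁₀[1.96e-06 + 0.000245] = 6.492, so f = 0.02373.

f ≈ 0.02373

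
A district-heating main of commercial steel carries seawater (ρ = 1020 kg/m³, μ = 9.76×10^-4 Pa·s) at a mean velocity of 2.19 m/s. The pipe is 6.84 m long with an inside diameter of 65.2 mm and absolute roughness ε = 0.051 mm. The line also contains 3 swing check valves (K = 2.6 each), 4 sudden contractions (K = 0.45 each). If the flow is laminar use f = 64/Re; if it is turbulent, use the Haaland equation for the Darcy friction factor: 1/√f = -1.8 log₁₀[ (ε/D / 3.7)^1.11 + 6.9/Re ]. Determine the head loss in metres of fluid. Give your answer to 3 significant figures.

Reynolds number Re = ρVD/μ = 1020 · 2.19 · 0.0652 / 0.000976 = 1.492e+05.
Re > 4000 → turbulent. Relative roughness ε/D = 5.1e-05/0.0652 = 0.000782. Haaland: 1/√f = -1.8 log₁₀[(0.000782/3.7)^1.11 + 6.9/1.492e+05] = -1.8 log₁₀[8.33e-05 + 4.62e-05] = 6.997, so f = 0.02042.
Total minor-loss coefficient ΣK = 3·2.6 + 4·0.45 = 9.6.
ΔP = [f·L/D + ΣK]·(ρV²/2) = [0.02042·6.84/0.0652 + 9.6]·(1020·2.19²/2) = [2.143 + 9.6]·2446 = 2.872e+04 Pa.
Head loss h_f = ΔP/(ρg) = 2.872e+04/(1020·9.81) = 2.87 m.

h_f ≈ 2.87 m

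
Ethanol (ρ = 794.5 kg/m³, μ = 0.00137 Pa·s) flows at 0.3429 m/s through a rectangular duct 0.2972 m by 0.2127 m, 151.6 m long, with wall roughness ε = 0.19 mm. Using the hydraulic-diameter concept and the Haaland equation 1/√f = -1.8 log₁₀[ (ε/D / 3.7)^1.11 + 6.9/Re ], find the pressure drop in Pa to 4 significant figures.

Hydraulic diameter D_h = 4A/P = 4·(0.2972·0.2127)/(2·(0.2972+0.2127)) = 0.2529/1.02 = 0.2479 m.
Re = ρVD_h/μ = 794.5·0.3429·0.2479/0.00137 = 4.931e+04.
ε/D_h = 0.00019/0.2479 = 0.000766; Haaland gives 1/√f = -1.8 log₁₀[8.15e-05+0.00014] = 6.579, so f = 0.02311.
ΔP = f(L/D_h)(ρV²/2) = 0.02311·151.6/0.2479·46.71 = 659.9 Pa.

ΔP ≈ 659.9 Pa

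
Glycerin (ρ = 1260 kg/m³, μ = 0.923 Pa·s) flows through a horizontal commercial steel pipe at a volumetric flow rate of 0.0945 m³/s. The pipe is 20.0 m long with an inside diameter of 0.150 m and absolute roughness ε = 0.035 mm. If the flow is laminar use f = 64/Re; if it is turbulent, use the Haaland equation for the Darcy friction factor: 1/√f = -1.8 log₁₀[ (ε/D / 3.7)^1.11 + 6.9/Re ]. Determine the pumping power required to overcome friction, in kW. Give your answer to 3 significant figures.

Cross-sectional area A = πD²/4 = π(0.15)²/4 = 0.01767 m²; mean velocity V = Q/A = 0.0945/0.01767 = 5.348 m/s.
Reynolds number Re = ρVD/μ = 1260 · 5.348 · 0.15 / 0.923 = 1095.
Re < 2300 → laminar flow, so f = 64/Re = 64/1095 = 0.05845 (the turbulent correlation is not needed).
Darcy-Weisbach: ΔP = f(L/D)(ρV²/2) = 0.05845·(20/0.15)·(1260·5.348²/2) = 0.05845·133.3·1.802e+04 = 1.404e+05 Pa.
Pumping power P = QΔP = 0.0945·1.404e+05 = 13270 W = 13.3 kW.

P ≈ 13.3 kW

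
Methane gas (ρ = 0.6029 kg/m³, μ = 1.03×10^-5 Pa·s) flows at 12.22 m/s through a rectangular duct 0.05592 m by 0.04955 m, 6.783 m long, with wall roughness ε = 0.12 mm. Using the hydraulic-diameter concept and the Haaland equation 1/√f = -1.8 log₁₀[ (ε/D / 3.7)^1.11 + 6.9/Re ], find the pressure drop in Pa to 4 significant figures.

ΔP ≈ 160.8 Pa

Hydraulic diameter D_h = 4A/P = 4·(0.05592·0.04955)/(2·(0.05592+0.04955)) = 0.01108/0.2109 = 0.05254 m.
Re = ρVD_h/μ = 0.6029·12.22·0.05254/1.03e-05 = 3.758e+04.
ε/D_h = 0.00012/0.05254 = 0.00228; Haaland gives 1/√f = -1.8 log₁₀[0.000274+0.000184] = 6.011, so f = 0.02767.
ΔP = f(L/D_h)(ρV²/2) = 0.02767·6.783/0.05254·45.02 = 160.8 Pa.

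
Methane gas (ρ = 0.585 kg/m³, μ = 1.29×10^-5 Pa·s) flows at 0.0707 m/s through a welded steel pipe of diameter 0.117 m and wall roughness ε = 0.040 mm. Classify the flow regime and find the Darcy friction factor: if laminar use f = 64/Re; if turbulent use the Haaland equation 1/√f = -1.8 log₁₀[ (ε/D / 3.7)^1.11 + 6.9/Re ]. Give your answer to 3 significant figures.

Re = ρVD/μ = 0.585·0.0707·0.117/1.29e-05 = 375.1.
Re < 2300 → laminar, so f = 64/Re = 0.1706 (roughness is irrelevant in laminar flow).

f ≈ 0.171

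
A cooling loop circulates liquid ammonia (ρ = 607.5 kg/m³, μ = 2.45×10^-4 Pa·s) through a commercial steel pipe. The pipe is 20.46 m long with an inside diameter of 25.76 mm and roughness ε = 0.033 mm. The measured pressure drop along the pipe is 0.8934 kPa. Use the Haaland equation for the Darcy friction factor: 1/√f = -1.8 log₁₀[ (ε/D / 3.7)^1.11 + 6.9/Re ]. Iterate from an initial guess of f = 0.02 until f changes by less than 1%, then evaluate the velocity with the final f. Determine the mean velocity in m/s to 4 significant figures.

V ≈ 0.3679 m/s

Rearranging Darcy-Weisbach: V = √(2·ΔP·D/(f·L·ρ)). With ε/D = 3.3e-05/0.02576 = 0.00128, iterate starting from f = 0.02:
  f = 0.02 → V = √(2·893.4·0.02576/(0.02·20.46·607.5)) = 0.4303 m/s; Re = ρVD/μ = 2.749e+04; f → 0.02665
  f = 0.02665 → V = 0.3728 m/s; Re = 2.381e+04; f → 0.0273
  f = 0.0273 → V = 0.3683 m/s; Re = 2.353e+04; f → 0.02735
Converged (Δf/f < 1%). With the final f = 0.02735: V = √(2·893.4·0.02576/(0.02735·20.46·607.5)) = 0.3679 m/s.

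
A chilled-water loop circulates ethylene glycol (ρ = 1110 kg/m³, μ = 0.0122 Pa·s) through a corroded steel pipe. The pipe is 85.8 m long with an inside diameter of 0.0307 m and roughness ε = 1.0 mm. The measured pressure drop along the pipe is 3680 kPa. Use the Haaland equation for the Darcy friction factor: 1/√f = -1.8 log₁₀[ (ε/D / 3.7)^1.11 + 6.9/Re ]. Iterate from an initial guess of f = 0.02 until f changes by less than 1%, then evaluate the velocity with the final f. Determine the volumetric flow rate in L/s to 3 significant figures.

Rearranging Darcy-Weisbach: V = √(2·ΔP·D/(f·L·ρ)). With ε/D = 0.001/0.0307 = 0.0326, iterate starting from f = 0.02:
  f = 0.02 → V = √(2·3.68e+06·0.0307/(0.02·85.8·1110)) = 10.89 m/s; Re = ρVD/μ = 3.042e+04; f → 0.06027
  f = 0.06027 → V = 6.274 m/s; Re = 1.753e+04; f → 0.06097
  f = 0.06097 → V = 6.238 m/s; Re = 1.742e+04; f → 0.06098
Converged (Δf/f < 1%). With the final f = 0.06098: V = √(2·3.68e+06·0.0307/(0.06098·85.8·1110)) = 6.237 m/s.
Q = V·A = 6.237·(π/4·0.0307²) = 0.004617 m³/s = 4.62 L/s.

Q ≈ 4.62 L/s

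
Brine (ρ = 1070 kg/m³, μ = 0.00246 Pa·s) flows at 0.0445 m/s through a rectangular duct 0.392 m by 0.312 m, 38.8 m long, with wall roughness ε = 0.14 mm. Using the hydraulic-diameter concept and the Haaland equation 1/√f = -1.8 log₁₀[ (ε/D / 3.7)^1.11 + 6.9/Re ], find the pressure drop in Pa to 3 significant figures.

ΔP ≈ 4.13 Pa

Hydraulic diameter D_h = 4A/P = 4·(0.392·0.312)/(2·(0.392+0.312)) = 0.4892/1.408 = 0.3475 m.
Re = ρVD_h/μ = 1070·0.0445·0.3475/0.00246 = 6725.
ε/D_h = 0.00014/0.3475 = 0.000403; Haaland gives 1/√f = -1.8 log₁₀[3.99e-05+0.00103] = 5.35, so f = 0.03494.
ΔP = f(L/D_h)(ρV²/2) = 0.03494·38.8/0.3475·1.059 = 4.133 Pa.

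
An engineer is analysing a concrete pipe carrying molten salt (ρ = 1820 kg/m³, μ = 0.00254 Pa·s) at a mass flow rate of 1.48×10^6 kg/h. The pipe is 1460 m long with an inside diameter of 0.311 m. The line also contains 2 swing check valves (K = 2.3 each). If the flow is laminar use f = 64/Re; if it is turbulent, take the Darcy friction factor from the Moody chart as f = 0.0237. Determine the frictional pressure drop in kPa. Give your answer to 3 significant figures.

ΔP ≈ 932 kPa

ṁ = 1.48×10^6 kg/h = 1.48×10^6/3600 = 411.1 kg/s.
A = πD²/4 = π(0.311)²/4 = 0.07596 m²; mean velocity V = ṁ/(ρA) = 411.1/(1820 · 0.07596) = 2.974 m/s.
Reynolds number Re = ρVD/μ = 1820 · 2.974 · 0.311 / 0.00254 = 6.626e+05.
Re > 4000 → turbulent; use the Moody-chart value f = 0.0237.
Total minor-loss coefficient ΣK = 2·2.3 = 4.6.
ΔP = [f·L/D + ΣK]·(ρV²/2) = [0.0237·1460/0.311 + 4.6]·(1820·2.974²/2) = [111.3 + 4.6]·8046 = 9.322e+05 Pa.
ΔP = 9.322e+05 Pa = 932 kPa.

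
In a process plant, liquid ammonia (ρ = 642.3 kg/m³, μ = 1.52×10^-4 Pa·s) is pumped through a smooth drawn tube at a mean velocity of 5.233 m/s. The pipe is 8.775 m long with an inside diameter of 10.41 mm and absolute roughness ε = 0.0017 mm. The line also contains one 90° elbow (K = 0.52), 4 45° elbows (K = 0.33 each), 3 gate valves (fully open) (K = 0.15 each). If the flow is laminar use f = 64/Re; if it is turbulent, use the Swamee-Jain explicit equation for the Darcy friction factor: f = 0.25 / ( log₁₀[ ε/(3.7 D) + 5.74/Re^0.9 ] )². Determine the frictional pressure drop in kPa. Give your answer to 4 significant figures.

ΔP ≈ 142.8 kPa

Reynolds number Re = ρVD/μ = 642.3 · 5.233 · 0.01041 / 0.000152 = 2.302e+05.
Re > 4000 → turbulent. Relative roughness ε/D = 1.7e-06/0.01041 = 0.000163. Swamee-Jain: f = 0.25/(log₁₀[0.000163/3.7 + 5.74/2.302e+05^0.9])² = 0.25/(log₁₀[4.41e-05 + 8.57e-05])² = 0.25/(-3.887)² = 0.01655.
Total minor-loss coefficient ΣK = 1·0.52 + 4·0.33 + 3·0.15 = 2.29.
ΔP = [f·L/D + ΣK]·(ρV²/2) = [0.01655·8.775/0.01041 + 2.29]·(642.3·5.233²/2) = [13.95 + 2.29]·8794 = 1.428e+05 Pa.
ΔP = 1.428e+05 Pa = 142.8 kPa.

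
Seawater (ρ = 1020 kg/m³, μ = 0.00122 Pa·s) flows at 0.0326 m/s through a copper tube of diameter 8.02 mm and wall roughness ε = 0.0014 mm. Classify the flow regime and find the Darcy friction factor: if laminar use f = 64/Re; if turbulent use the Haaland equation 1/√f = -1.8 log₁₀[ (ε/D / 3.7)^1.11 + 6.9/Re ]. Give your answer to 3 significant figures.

Re = ρVD/μ = 1020·0.0326·0.00802/0.00122 = 218.6.
Re < 2300 → laminar, so f = 64/Re = 0.2928 (roughness is irrelevant in laminar flow).

f ≈ 0.293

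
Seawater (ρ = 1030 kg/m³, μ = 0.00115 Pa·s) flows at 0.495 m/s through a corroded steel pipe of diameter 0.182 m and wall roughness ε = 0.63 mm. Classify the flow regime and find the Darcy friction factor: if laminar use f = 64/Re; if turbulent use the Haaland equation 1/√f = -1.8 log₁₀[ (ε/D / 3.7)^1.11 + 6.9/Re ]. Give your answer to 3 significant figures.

f ≈ 0.0286

Re = ρVD/μ = 1030·0.495·0.182/0.00115 = 8.069e+04.
Re > 4000 → turbulent. ε/D = 0.00063/0.182 = 0.00346; Haaland: 1/√f = -1.8 log₁₀[0.000434 + 8.55e-05] = 5.911, so f = 0.02862.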